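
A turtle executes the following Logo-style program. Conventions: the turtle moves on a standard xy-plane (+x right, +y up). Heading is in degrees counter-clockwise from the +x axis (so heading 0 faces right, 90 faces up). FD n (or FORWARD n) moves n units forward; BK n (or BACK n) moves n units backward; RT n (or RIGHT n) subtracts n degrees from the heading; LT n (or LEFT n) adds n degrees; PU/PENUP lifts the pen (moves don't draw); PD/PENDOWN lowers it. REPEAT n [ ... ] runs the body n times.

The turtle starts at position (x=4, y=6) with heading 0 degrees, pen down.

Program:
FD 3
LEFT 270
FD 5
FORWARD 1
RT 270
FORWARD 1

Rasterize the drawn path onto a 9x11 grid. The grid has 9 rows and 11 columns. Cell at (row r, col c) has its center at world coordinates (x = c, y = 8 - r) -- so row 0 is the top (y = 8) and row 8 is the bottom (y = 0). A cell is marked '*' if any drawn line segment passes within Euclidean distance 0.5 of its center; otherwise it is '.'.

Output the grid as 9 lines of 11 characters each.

Answer: ...........
...........
....****...
.......*...
.......*...
.......*...
.......*...
.......*...
.......**..

Derivation:
Segment 0: (4,6) -> (7,6)
Segment 1: (7,6) -> (7,1)
Segment 2: (7,1) -> (7,0)
Segment 3: (7,0) -> (8,0)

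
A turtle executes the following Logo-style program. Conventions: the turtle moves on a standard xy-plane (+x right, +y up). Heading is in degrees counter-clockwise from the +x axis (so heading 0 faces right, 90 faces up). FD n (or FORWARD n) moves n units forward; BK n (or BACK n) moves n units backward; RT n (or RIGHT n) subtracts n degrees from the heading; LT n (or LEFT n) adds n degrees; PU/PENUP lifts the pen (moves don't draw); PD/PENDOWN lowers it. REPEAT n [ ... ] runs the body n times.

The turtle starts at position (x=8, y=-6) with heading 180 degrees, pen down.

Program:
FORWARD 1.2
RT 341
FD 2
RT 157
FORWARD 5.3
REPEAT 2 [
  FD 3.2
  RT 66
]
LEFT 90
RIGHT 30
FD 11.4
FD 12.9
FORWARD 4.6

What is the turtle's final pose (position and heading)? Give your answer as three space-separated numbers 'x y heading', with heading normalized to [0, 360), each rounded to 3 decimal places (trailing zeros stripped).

Executing turtle program step by step:
Start: pos=(8,-6), heading=180, pen down
FD 1.2: (8,-6) -> (6.8,-6) [heading=180, draw]
RT 341: heading 180 -> 199
FD 2: (6.8,-6) -> (4.909,-6.651) [heading=199, draw]
RT 157: heading 199 -> 42
FD 5.3: (4.909,-6.651) -> (8.848,-3.105) [heading=42, draw]
REPEAT 2 [
  -- iteration 1/2 --
  FD 3.2: (8.848,-3.105) -> (11.226,-0.964) [heading=42, draw]
  RT 66: heading 42 -> 336
  -- iteration 2/2 --
  FD 3.2: (11.226,-0.964) -> (14.149,-2.265) [heading=336, draw]
  RT 66: heading 336 -> 270
]
LT 90: heading 270 -> 0
RT 30: heading 0 -> 330
FD 11.4: (14.149,-2.265) -> (24.022,-7.965) [heading=330, draw]
FD 12.9: (24.022,-7.965) -> (35.193,-14.415) [heading=330, draw]
FD 4.6: (35.193,-14.415) -> (39.177,-16.715) [heading=330, draw]
Final: pos=(39.177,-16.715), heading=330, 8 segment(s) drawn

Answer: 39.177 -16.715 330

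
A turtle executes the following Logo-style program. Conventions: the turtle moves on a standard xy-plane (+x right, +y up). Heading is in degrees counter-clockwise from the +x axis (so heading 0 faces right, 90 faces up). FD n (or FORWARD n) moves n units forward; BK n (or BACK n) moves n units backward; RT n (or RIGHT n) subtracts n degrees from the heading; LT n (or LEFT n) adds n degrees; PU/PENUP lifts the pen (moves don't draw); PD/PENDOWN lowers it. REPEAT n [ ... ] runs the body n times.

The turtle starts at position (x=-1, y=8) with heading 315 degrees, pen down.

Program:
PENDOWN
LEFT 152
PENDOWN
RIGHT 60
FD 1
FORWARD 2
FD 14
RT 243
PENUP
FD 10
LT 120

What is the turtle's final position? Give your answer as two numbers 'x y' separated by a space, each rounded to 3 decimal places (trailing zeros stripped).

Answer: 0.981 23.189

Derivation:
Executing turtle program step by step:
Start: pos=(-1,8), heading=315, pen down
PD: pen down
LT 152: heading 315 -> 107
PD: pen down
RT 60: heading 107 -> 47
FD 1: (-1,8) -> (-0.318,8.731) [heading=47, draw]
FD 2: (-0.318,8.731) -> (1.046,10.194) [heading=47, draw]
FD 14: (1.046,10.194) -> (10.594,20.433) [heading=47, draw]
RT 243: heading 47 -> 164
PU: pen up
FD 10: (10.594,20.433) -> (0.981,23.189) [heading=164, move]
LT 120: heading 164 -> 284
Final: pos=(0.981,23.189), heading=284, 3 segment(s) drawn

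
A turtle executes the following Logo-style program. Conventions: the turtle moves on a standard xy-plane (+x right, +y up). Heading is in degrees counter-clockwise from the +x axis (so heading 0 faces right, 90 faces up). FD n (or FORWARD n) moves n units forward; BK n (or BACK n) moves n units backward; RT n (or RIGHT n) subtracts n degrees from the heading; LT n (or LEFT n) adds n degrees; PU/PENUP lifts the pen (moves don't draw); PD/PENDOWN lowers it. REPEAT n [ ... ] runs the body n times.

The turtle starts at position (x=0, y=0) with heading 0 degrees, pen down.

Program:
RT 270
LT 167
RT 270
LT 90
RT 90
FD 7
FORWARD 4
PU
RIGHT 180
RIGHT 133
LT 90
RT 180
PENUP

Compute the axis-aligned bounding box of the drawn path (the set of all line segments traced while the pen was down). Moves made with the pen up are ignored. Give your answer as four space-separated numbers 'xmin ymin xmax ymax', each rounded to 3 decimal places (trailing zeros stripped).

Executing turtle program step by step:
Start: pos=(0,0), heading=0, pen down
RT 270: heading 0 -> 90
LT 167: heading 90 -> 257
RT 270: heading 257 -> 347
LT 90: heading 347 -> 77
RT 90: heading 77 -> 347
FD 7: (0,0) -> (6.821,-1.575) [heading=347, draw]
FD 4: (6.821,-1.575) -> (10.718,-2.474) [heading=347, draw]
PU: pen up
RT 180: heading 347 -> 167
RT 133: heading 167 -> 34
LT 90: heading 34 -> 124
RT 180: heading 124 -> 304
PU: pen up
Final: pos=(10.718,-2.474), heading=304, 2 segment(s) drawn

Segment endpoints: x in {0, 6.821, 10.718}, y in {-2.474, -1.575, 0}
xmin=0, ymin=-2.474, xmax=10.718, ymax=0

Answer: 0 -2.474 10.718 0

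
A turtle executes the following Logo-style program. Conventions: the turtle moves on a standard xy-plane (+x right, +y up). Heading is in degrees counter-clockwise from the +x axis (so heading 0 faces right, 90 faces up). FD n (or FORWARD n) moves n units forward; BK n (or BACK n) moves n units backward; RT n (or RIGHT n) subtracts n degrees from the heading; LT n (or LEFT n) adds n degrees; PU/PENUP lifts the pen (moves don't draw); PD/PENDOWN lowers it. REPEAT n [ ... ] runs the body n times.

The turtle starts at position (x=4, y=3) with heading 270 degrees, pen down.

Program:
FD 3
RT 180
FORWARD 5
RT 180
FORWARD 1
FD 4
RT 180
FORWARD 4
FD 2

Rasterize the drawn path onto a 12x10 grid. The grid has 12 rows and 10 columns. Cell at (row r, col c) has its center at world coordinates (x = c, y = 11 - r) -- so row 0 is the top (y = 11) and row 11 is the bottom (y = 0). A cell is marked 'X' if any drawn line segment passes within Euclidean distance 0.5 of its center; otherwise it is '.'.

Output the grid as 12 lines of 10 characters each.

Answer: ..........
..........
..........
..........
..........
....X.....
....X.....
....X.....
....X.....
....X.....
....X.....
....X.....

Derivation:
Segment 0: (4,3) -> (4,0)
Segment 1: (4,0) -> (4,5)
Segment 2: (4,5) -> (4,4)
Segment 3: (4,4) -> (4,0)
Segment 4: (4,0) -> (4,4)
Segment 5: (4,4) -> (4,6)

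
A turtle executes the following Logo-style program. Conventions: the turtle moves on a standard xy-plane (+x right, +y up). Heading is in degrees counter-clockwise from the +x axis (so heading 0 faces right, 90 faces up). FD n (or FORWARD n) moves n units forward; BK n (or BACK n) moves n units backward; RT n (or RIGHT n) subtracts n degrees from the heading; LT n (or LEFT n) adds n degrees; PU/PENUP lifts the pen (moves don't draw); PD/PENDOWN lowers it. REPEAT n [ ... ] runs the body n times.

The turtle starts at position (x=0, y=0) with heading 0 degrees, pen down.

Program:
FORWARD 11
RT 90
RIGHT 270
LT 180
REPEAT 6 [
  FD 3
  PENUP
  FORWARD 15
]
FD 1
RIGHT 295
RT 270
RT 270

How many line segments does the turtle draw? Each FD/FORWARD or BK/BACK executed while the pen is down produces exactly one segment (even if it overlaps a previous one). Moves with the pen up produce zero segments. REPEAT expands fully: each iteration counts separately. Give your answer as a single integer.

Executing turtle program step by step:
Start: pos=(0,0), heading=0, pen down
FD 11: (0,0) -> (11,0) [heading=0, draw]
RT 90: heading 0 -> 270
RT 270: heading 270 -> 0
LT 180: heading 0 -> 180
REPEAT 6 [
  -- iteration 1/6 --
  FD 3: (11,0) -> (8,0) [heading=180, draw]
  PU: pen up
  FD 15: (8,0) -> (-7,0) [heading=180, move]
  -- iteration 2/6 --
  FD 3: (-7,0) -> (-10,0) [heading=180, move]
  PU: pen up
  FD 15: (-10,0) -> (-25,0) [heading=180, move]
  -- iteration 3/6 --
  FD 3: (-25,0) -> (-28,0) [heading=180, move]
  PU: pen up
  FD 15: (-28,0) -> (-43,0) [heading=180, move]
  -- iteration 4/6 --
  FD 3: (-43,0) -> (-46,0) [heading=180, move]
  PU: pen up
  FD 15: (-46,0) -> (-61,0) [heading=180, move]
  -- iteration 5/6 --
  FD 3: (-61,0) -> (-64,0) [heading=180, move]
  PU: pen up
  FD 15: (-64,0) -> (-79,0) [heading=180, move]
  -- iteration 6/6 --
  FD 3: (-79,0) -> (-82,0) [heading=180, move]
  PU: pen up
  FD 15: (-82,0) -> (-97,0) [heading=180, move]
]
FD 1: (-97,0) -> (-98,0) [heading=180, move]
RT 295: heading 180 -> 245
RT 270: heading 245 -> 335
RT 270: heading 335 -> 65
Final: pos=(-98,0), heading=65, 2 segment(s) drawn
Segments drawn: 2

Answer: 2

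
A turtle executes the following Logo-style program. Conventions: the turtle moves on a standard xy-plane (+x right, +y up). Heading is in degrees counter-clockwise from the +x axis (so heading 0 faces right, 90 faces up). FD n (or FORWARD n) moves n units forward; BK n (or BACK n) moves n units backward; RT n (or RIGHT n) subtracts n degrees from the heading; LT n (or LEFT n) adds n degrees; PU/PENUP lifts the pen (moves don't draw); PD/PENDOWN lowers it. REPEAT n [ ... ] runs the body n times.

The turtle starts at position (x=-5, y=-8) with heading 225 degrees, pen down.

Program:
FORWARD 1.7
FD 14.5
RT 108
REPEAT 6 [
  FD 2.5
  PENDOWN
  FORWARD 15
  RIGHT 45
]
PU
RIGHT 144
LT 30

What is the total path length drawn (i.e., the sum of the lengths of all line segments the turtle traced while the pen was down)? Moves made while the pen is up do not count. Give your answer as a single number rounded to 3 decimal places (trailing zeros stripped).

Answer: 121.2

Derivation:
Executing turtle program step by step:
Start: pos=(-5,-8), heading=225, pen down
FD 1.7: (-5,-8) -> (-6.202,-9.202) [heading=225, draw]
FD 14.5: (-6.202,-9.202) -> (-16.455,-19.455) [heading=225, draw]
RT 108: heading 225 -> 117
REPEAT 6 [
  -- iteration 1/6 --
  FD 2.5: (-16.455,-19.455) -> (-17.59,-17.228) [heading=117, draw]
  PD: pen down
  FD 15: (-17.59,-17.228) -> (-24.4,-3.863) [heading=117, draw]
  RT 45: heading 117 -> 72
  -- iteration 2/6 --
  FD 2.5: (-24.4,-3.863) -> (-23.627,-1.485) [heading=72, draw]
  PD: pen down
  FD 15: (-23.627,-1.485) -> (-18.992,12.781) [heading=72, draw]
  RT 45: heading 72 -> 27
  -- iteration 3/6 --
  FD 2.5: (-18.992,12.781) -> (-16.765,13.916) [heading=27, draw]
  PD: pen down
  FD 15: (-16.765,13.916) -> (-3.4,20.726) [heading=27, draw]
  RT 45: heading 27 -> 342
  -- iteration 4/6 --
  FD 2.5: (-3.4,20.726) -> (-1.022,19.953) [heading=342, draw]
  PD: pen down
  FD 15: (-1.022,19.953) -> (13.244,15.318) [heading=342, draw]
  RT 45: heading 342 -> 297
  -- iteration 5/6 --
  FD 2.5: (13.244,15.318) -> (14.379,13.09) [heading=297, draw]
  PD: pen down
  FD 15: (14.379,13.09) -> (21.189,-0.275) [heading=297, draw]
  RT 45: heading 297 -> 252
  -- iteration 6/6 --
  FD 2.5: (21.189,-0.275) -> (20.416,-2.652) [heading=252, draw]
  PD: pen down
  FD 15: (20.416,-2.652) -> (15.781,-16.918) [heading=252, draw]
  RT 45: heading 252 -> 207
]
PU: pen up
RT 144: heading 207 -> 63
LT 30: heading 63 -> 93
Final: pos=(15.781,-16.918), heading=93, 14 segment(s) drawn

Segment lengths:
  seg 1: (-5,-8) -> (-6.202,-9.202), length = 1.7
  seg 2: (-6.202,-9.202) -> (-16.455,-19.455), length = 14.5
  seg 3: (-16.455,-19.455) -> (-17.59,-17.228), length = 2.5
  seg 4: (-17.59,-17.228) -> (-24.4,-3.863), length = 15
  seg 5: (-24.4,-3.863) -> (-23.627,-1.485), length = 2.5
  seg 6: (-23.627,-1.485) -> (-18.992,12.781), length = 15
  seg 7: (-18.992,12.781) -> (-16.765,13.916), length = 2.5
  seg 8: (-16.765,13.916) -> (-3.4,20.726), length = 15
  seg 9: (-3.4,20.726) -> (-1.022,19.953), length = 2.5
  seg 10: (-1.022,19.953) -> (13.244,15.318), length = 15
  seg 11: (13.244,15.318) -> (14.379,13.09), length = 2.5
  seg 12: (14.379,13.09) -> (21.189,-0.275), length = 15
  seg 13: (21.189,-0.275) -> (20.416,-2.652), length = 2.5
  seg 14: (20.416,-2.652) -> (15.781,-16.918), length = 15
Total = 121.2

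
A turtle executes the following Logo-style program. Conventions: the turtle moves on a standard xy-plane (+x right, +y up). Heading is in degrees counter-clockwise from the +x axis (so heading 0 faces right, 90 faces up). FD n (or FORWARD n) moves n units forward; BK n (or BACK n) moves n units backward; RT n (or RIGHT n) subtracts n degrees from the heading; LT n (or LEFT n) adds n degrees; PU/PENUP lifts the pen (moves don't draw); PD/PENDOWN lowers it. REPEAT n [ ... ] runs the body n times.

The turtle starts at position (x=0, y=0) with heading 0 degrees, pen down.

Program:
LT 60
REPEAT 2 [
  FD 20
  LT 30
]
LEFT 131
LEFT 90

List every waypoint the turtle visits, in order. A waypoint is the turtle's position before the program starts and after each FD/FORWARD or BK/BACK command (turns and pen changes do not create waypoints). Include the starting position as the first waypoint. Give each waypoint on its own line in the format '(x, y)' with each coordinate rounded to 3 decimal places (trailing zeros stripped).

Executing turtle program step by step:
Start: pos=(0,0), heading=0, pen down
LT 60: heading 0 -> 60
REPEAT 2 [
  -- iteration 1/2 --
  FD 20: (0,0) -> (10,17.321) [heading=60, draw]
  LT 30: heading 60 -> 90
  -- iteration 2/2 --
  FD 20: (10,17.321) -> (10,37.321) [heading=90, draw]
  LT 30: heading 90 -> 120
]
LT 131: heading 120 -> 251
LT 90: heading 251 -> 341
Final: pos=(10,37.321), heading=341, 2 segment(s) drawn
Waypoints (3 total):
(0, 0)
(10, 17.321)
(10, 37.321)

Answer: (0, 0)
(10, 17.321)
(10, 37.321)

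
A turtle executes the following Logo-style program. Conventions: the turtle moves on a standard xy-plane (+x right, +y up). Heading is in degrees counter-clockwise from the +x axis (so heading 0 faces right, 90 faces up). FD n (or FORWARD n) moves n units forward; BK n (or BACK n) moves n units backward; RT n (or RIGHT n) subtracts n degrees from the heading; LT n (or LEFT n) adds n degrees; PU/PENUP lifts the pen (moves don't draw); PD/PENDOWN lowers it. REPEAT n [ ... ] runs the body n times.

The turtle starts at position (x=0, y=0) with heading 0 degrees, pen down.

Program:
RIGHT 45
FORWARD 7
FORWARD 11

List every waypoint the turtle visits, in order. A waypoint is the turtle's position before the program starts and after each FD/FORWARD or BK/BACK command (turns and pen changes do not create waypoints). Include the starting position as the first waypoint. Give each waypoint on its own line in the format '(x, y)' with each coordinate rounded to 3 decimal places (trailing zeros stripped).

Executing turtle program step by step:
Start: pos=(0,0), heading=0, pen down
RT 45: heading 0 -> 315
FD 7: (0,0) -> (4.95,-4.95) [heading=315, draw]
FD 11: (4.95,-4.95) -> (12.728,-12.728) [heading=315, draw]
Final: pos=(12.728,-12.728), heading=315, 2 segment(s) drawn
Waypoints (3 total):
(0, 0)
(4.95, -4.95)
(12.728, -12.728)

Answer: (0, 0)
(4.95, -4.95)
(12.728, -12.728)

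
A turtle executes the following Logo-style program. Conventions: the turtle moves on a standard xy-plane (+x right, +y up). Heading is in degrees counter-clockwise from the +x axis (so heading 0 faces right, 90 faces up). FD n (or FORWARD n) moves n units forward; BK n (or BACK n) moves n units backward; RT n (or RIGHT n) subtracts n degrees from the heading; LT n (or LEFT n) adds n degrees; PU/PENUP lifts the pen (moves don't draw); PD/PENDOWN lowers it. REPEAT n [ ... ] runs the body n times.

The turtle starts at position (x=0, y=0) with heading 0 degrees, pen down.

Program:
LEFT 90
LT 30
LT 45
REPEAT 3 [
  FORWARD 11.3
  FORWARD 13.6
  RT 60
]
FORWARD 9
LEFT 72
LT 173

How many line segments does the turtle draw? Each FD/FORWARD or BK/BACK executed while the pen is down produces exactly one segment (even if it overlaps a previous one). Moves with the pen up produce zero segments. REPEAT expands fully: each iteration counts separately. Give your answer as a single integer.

Executing turtle program step by step:
Start: pos=(0,0), heading=0, pen down
LT 90: heading 0 -> 90
LT 30: heading 90 -> 120
LT 45: heading 120 -> 165
REPEAT 3 [
  -- iteration 1/3 --
  FD 11.3: (0,0) -> (-10.915,2.925) [heading=165, draw]
  FD 13.6: (-10.915,2.925) -> (-24.052,6.445) [heading=165, draw]
  RT 60: heading 165 -> 105
  -- iteration 2/3 --
  FD 11.3: (-24.052,6.445) -> (-26.976,17.36) [heading=105, draw]
  FD 13.6: (-26.976,17.36) -> (-30.496,30.496) [heading=105, draw]
  RT 60: heading 105 -> 45
  -- iteration 3/3 --
  FD 11.3: (-30.496,30.496) -> (-22.506,38.486) [heading=45, draw]
  FD 13.6: (-22.506,38.486) -> (-12.889,48.103) [heading=45, draw]
  RT 60: heading 45 -> 345
]
FD 9: (-12.889,48.103) -> (-4.196,45.774) [heading=345, draw]
LT 72: heading 345 -> 57
LT 173: heading 57 -> 230
Final: pos=(-4.196,45.774), heading=230, 7 segment(s) drawn
Segments drawn: 7

Answer: 7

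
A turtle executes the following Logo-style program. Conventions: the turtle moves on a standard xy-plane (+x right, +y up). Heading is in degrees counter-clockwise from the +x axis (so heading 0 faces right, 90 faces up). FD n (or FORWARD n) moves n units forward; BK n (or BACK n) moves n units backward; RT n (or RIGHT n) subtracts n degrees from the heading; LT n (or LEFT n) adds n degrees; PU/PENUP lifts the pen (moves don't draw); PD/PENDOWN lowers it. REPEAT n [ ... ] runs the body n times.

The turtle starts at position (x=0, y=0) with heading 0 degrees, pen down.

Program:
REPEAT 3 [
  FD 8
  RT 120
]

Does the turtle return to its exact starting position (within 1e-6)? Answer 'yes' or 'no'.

Answer: yes

Derivation:
Executing turtle program step by step:
Start: pos=(0,0), heading=0, pen down
REPEAT 3 [
  -- iteration 1/3 --
  FD 8: (0,0) -> (8,0) [heading=0, draw]
  RT 120: heading 0 -> 240
  -- iteration 2/3 --
  FD 8: (8,0) -> (4,-6.928) [heading=240, draw]
  RT 120: heading 240 -> 120
  -- iteration 3/3 --
  FD 8: (4,-6.928) -> (0,0) [heading=120, draw]
  RT 120: heading 120 -> 0
]
Final: pos=(0,0), heading=0, 3 segment(s) drawn

Start position: (0, 0)
Final position: (0, 0)
Distance = 0; < 1e-6 -> CLOSED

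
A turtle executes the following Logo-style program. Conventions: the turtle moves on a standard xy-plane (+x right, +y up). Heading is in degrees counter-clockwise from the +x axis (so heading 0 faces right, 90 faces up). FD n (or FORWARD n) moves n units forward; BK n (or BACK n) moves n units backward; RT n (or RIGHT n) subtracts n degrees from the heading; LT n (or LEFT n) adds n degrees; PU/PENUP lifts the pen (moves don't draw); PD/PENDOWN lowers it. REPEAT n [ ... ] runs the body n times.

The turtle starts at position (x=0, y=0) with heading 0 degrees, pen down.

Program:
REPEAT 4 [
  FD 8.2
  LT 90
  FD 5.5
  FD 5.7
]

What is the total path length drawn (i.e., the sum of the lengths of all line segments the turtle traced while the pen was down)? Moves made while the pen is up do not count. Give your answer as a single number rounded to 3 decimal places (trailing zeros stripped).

Answer: 77.6

Derivation:
Executing turtle program step by step:
Start: pos=(0,0), heading=0, pen down
REPEAT 4 [
  -- iteration 1/4 --
  FD 8.2: (0,0) -> (8.2,0) [heading=0, draw]
  LT 90: heading 0 -> 90
  FD 5.5: (8.2,0) -> (8.2,5.5) [heading=90, draw]
  FD 5.7: (8.2,5.5) -> (8.2,11.2) [heading=90, draw]
  -- iteration 2/4 --
  FD 8.2: (8.2,11.2) -> (8.2,19.4) [heading=90, draw]
  LT 90: heading 90 -> 180
  FD 5.5: (8.2,19.4) -> (2.7,19.4) [heading=180, draw]
  FD 5.7: (2.7,19.4) -> (-3,19.4) [heading=180, draw]
  -- iteration 3/4 --
  FD 8.2: (-3,19.4) -> (-11.2,19.4) [heading=180, draw]
  LT 90: heading 180 -> 270
  FD 5.5: (-11.2,19.4) -> (-11.2,13.9) [heading=270, draw]
  FD 5.7: (-11.2,13.9) -> (-11.2,8.2) [heading=270, draw]
  -- iteration 4/4 --
  FD 8.2: (-11.2,8.2) -> (-11.2,0) [heading=270, draw]
  LT 90: heading 270 -> 0
  FD 5.5: (-11.2,0) -> (-5.7,0) [heading=0, draw]
  FD 5.7: (-5.7,0) -> (0,0) [heading=0, draw]
]
Final: pos=(0,0), heading=0, 12 segment(s) drawn

Segment lengths:
  seg 1: (0,0) -> (8.2,0), length = 8.2
  seg 2: (8.2,0) -> (8.2,5.5), length = 5.5
  seg 3: (8.2,5.5) -> (8.2,11.2), length = 5.7
  seg 4: (8.2,11.2) -> (8.2,19.4), length = 8.2
  seg 5: (8.2,19.4) -> (2.7,19.4), length = 5.5
  seg 6: (2.7,19.4) -> (-3,19.4), length = 5.7
  seg 7: (-3,19.4) -> (-11.2,19.4), length = 8.2
  seg 8: (-11.2,19.4) -> (-11.2,13.9), length = 5.5
  seg 9: (-11.2,13.9) -> (-11.2,8.2), length = 5.7
  seg 10: (-11.2,8.2) -> (-11.2,0), length = 8.2
  seg 11: (-11.2,0) -> (-5.7,0), length = 5.5
  seg 12: (-5.7,0) -> (0,0), length = 5.7
Total = 77.6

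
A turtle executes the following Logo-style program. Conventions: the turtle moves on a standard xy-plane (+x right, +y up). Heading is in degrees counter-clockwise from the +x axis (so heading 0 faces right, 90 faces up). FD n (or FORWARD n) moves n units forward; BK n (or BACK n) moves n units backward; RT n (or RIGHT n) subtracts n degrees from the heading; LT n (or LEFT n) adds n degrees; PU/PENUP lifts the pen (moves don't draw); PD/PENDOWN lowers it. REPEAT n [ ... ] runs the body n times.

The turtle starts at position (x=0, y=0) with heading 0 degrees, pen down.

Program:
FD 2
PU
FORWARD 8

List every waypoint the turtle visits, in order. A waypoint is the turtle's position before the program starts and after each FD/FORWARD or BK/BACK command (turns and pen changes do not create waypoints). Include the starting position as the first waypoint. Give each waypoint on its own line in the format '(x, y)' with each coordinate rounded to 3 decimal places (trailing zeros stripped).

Executing turtle program step by step:
Start: pos=(0,0), heading=0, pen down
FD 2: (0,0) -> (2,0) [heading=0, draw]
PU: pen up
FD 8: (2,0) -> (10,0) [heading=0, move]
Final: pos=(10,0), heading=0, 1 segment(s) drawn
Waypoints (3 total):
(0, 0)
(2, 0)
(10, 0)

Answer: (0, 0)
(2, 0)
(10, 0)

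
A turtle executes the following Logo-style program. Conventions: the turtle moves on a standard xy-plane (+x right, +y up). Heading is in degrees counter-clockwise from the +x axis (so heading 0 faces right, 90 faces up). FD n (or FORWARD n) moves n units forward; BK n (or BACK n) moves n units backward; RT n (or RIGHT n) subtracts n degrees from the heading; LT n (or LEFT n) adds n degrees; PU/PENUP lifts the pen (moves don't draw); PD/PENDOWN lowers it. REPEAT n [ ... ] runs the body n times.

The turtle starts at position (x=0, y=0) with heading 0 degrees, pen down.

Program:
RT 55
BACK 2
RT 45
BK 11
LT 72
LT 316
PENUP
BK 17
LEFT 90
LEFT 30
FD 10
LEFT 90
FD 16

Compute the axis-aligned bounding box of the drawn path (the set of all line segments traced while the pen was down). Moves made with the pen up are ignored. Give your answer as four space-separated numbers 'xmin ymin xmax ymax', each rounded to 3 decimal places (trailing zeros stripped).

Executing turtle program step by step:
Start: pos=(0,0), heading=0, pen down
RT 55: heading 0 -> 305
BK 2: (0,0) -> (-1.147,1.638) [heading=305, draw]
RT 45: heading 305 -> 260
BK 11: (-1.147,1.638) -> (0.763,12.471) [heading=260, draw]
LT 72: heading 260 -> 332
LT 316: heading 332 -> 288
PU: pen up
BK 17: (0.763,12.471) -> (-4.49,28.639) [heading=288, move]
LT 90: heading 288 -> 18
LT 30: heading 18 -> 48
FD 10: (-4.49,28.639) -> (2.201,36.071) [heading=48, move]
LT 90: heading 48 -> 138
FD 16: (2.201,36.071) -> (-9.689,46.777) [heading=138, move]
Final: pos=(-9.689,46.777), heading=138, 2 segment(s) drawn

Segment endpoints: x in {-1.147, 0, 0.763}, y in {0, 1.638, 12.471}
xmin=-1.147, ymin=0, xmax=0.763, ymax=12.471

Answer: -1.147 0 0.763 12.471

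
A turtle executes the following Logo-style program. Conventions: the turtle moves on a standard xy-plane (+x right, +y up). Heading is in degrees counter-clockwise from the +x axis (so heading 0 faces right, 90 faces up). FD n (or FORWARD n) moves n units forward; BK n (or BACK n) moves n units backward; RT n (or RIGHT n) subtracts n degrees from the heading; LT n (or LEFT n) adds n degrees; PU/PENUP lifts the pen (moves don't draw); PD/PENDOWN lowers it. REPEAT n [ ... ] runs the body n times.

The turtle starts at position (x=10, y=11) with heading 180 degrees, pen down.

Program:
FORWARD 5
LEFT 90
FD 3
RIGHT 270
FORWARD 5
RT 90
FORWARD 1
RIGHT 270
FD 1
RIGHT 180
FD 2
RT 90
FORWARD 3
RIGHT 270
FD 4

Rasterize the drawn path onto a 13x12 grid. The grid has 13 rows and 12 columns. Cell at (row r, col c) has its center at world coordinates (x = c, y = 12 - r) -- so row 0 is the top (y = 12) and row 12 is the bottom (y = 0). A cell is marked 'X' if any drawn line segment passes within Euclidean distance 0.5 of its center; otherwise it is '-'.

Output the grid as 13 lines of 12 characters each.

Answer: ------------
-----XXXXXX-
-----XXXXX--
-----X---X--
-----XXXXXX-
---------XXX
------------
------------
------------
------------
------------
------------
------------

Derivation:
Segment 0: (10,11) -> (5,11)
Segment 1: (5,11) -> (5,8)
Segment 2: (5,8) -> (10,8)
Segment 3: (10,8) -> (10,7)
Segment 4: (10,7) -> (11,7)
Segment 5: (11,7) -> (9,7)
Segment 6: (9,7) -> (9,10)
Segment 7: (9,10) -> (5,10)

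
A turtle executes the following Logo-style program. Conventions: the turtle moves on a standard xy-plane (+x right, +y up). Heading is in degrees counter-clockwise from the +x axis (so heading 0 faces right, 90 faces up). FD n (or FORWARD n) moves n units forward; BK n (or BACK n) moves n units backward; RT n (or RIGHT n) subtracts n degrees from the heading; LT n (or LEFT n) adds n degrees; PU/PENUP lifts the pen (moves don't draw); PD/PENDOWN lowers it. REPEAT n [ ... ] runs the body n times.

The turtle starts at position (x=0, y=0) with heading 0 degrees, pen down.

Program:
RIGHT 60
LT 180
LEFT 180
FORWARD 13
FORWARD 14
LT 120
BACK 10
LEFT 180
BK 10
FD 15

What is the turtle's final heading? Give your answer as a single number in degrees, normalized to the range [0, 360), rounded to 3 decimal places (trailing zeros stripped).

Executing turtle program step by step:
Start: pos=(0,0), heading=0, pen down
RT 60: heading 0 -> 300
LT 180: heading 300 -> 120
LT 180: heading 120 -> 300
FD 13: (0,0) -> (6.5,-11.258) [heading=300, draw]
FD 14: (6.5,-11.258) -> (13.5,-23.383) [heading=300, draw]
LT 120: heading 300 -> 60
BK 10: (13.5,-23.383) -> (8.5,-32.043) [heading=60, draw]
LT 180: heading 60 -> 240
BK 10: (8.5,-32.043) -> (13.5,-23.383) [heading=240, draw]
FD 15: (13.5,-23.383) -> (6,-36.373) [heading=240, draw]
Final: pos=(6,-36.373), heading=240, 5 segment(s) drawn

Answer: 240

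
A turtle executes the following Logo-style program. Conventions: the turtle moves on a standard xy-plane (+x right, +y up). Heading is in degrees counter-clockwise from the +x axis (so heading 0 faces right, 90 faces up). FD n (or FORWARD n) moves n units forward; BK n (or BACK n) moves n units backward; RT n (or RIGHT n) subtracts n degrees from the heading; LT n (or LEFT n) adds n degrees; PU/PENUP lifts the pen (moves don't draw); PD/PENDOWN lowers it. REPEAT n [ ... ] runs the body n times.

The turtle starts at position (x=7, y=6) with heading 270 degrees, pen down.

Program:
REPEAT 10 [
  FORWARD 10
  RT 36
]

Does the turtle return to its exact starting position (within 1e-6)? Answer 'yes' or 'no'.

Answer: yes

Derivation:
Executing turtle program step by step:
Start: pos=(7,6), heading=270, pen down
REPEAT 10 [
  -- iteration 1/10 --
  FD 10: (7,6) -> (7,-4) [heading=270, draw]
  RT 36: heading 270 -> 234
  -- iteration 2/10 --
  FD 10: (7,-4) -> (1.122,-12.09) [heading=234, draw]
  RT 36: heading 234 -> 198
  -- iteration 3/10 --
  FD 10: (1.122,-12.09) -> (-8.388,-15.18) [heading=198, draw]
  RT 36: heading 198 -> 162
  -- iteration 4/10 --
  FD 10: (-8.388,-15.18) -> (-17.899,-12.09) [heading=162, draw]
  RT 36: heading 162 -> 126
  -- iteration 5/10 --
  FD 10: (-17.899,-12.09) -> (-23.777,-4) [heading=126, draw]
  RT 36: heading 126 -> 90
  -- iteration 6/10 --
  FD 10: (-23.777,-4) -> (-23.777,6) [heading=90, draw]
  RT 36: heading 90 -> 54
  -- iteration 7/10 --
  FD 10: (-23.777,6) -> (-17.899,14.09) [heading=54, draw]
  RT 36: heading 54 -> 18
  -- iteration 8/10 --
  FD 10: (-17.899,14.09) -> (-8.388,17.18) [heading=18, draw]
  RT 36: heading 18 -> 342
  -- iteration 9/10 --
  FD 10: (-8.388,17.18) -> (1.122,14.09) [heading=342, draw]
  RT 36: heading 342 -> 306
  -- iteration 10/10 --
  FD 10: (1.122,14.09) -> (7,6) [heading=306, draw]
  RT 36: heading 306 -> 270
]
Final: pos=(7,6), heading=270, 10 segment(s) drawn

Start position: (7, 6)
Final position: (7, 6)
Distance = 0; < 1e-6 -> CLOSED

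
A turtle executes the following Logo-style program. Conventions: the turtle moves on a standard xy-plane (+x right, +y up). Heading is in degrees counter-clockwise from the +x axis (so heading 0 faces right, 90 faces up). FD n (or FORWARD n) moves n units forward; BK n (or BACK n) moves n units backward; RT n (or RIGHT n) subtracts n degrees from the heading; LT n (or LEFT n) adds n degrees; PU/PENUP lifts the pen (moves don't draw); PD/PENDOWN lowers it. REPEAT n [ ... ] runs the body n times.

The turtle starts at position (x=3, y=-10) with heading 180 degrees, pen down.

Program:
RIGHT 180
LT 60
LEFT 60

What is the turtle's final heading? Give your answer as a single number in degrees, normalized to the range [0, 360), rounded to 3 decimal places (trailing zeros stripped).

Executing turtle program step by step:
Start: pos=(3,-10), heading=180, pen down
RT 180: heading 180 -> 0
LT 60: heading 0 -> 60
LT 60: heading 60 -> 120
Final: pos=(3,-10), heading=120, 0 segment(s) drawn

Answer: 120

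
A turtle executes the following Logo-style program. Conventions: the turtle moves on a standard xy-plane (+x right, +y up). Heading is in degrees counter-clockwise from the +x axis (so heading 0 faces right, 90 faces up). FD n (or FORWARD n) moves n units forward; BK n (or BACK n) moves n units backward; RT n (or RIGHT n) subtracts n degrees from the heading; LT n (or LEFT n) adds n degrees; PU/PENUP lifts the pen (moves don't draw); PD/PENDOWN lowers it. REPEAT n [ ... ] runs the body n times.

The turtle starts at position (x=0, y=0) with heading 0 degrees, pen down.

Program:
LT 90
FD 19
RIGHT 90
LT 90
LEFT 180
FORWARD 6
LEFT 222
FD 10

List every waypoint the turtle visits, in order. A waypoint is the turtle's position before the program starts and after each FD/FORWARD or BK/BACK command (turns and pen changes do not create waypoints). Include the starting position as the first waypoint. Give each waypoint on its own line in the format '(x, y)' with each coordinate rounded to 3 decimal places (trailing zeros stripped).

Answer: (0, 0)
(0, 19)
(0, 13)
(-6.691, 20.431)

Derivation:
Executing turtle program step by step:
Start: pos=(0,0), heading=0, pen down
LT 90: heading 0 -> 90
FD 19: (0,0) -> (0,19) [heading=90, draw]
RT 90: heading 90 -> 0
LT 90: heading 0 -> 90
LT 180: heading 90 -> 270
FD 6: (0,19) -> (0,13) [heading=270, draw]
LT 222: heading 270 -> 132
FD 10: (0,13) -> (-6.691,20.431) [heading=132, draw]
Final: pos=(-6.691,20.431), heading=132, 3 segment(s) drawn
Waypoints (4 total):
(0, 0)
(0, 19)
(0, 13)
(-6.691, 20.431)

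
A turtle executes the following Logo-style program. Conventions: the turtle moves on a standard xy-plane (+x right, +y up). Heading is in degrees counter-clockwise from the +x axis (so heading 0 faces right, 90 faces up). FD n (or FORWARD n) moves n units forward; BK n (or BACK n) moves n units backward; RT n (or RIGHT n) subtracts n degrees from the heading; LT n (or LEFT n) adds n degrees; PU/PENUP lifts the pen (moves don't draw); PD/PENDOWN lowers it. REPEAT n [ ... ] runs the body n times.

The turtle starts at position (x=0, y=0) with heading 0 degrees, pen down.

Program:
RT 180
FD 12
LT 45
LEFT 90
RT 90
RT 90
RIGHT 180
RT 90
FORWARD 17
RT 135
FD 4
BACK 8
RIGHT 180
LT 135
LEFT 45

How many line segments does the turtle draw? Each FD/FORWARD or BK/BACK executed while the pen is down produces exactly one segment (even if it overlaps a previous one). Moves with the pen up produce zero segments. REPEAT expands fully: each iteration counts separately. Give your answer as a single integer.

Answer: 4

Derivation:
Executing turtle program step by step:
Start: pos=(0,0), heading=0, pen down
RT 180: heading 0 -> 180
FD 12: (0,0) -> (-12,0) [heading=180, draw]
LT 45: heading 180 -> 225
LT 90: heading 225 -> 315
RT 90: heading 315 -> 225
RT 90: heading 225 -> 135
RT 180: heading 135 -> 315
RT 90: heading 315 -> 225
FD 17: (-12,0) -> (-24.021,-12.021) [heading=225, draw]
RT 135: heading 225 -> 90
FD 4: (-24.021,-12.021) -> (-24.021,-8.021) [heading=90, draw]
BK 8: (-24.021,-8.021) -> (-24.021,-16.021) [heading=90, draw]
RT 180: heading 90 -> 270
LT 135: heading 270 -> 45
LT 45: heading 45 -> 90
Final: pos=(-24.021,-16.021), heading=90, 4 segment(s) drawn
Segments drawn: 4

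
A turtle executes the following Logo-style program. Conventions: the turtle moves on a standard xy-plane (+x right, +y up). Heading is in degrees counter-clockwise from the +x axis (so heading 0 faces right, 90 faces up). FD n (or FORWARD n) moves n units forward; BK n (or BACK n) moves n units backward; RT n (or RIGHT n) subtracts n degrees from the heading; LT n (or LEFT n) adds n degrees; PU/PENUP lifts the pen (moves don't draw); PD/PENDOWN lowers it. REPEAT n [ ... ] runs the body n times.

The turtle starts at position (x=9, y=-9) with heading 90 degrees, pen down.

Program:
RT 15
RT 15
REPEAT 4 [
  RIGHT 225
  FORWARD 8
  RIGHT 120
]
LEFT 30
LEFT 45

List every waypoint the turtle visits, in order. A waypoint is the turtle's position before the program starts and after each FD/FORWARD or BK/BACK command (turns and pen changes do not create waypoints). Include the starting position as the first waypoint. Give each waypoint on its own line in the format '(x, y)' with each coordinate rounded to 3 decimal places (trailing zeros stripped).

Answer: (9, -9)
(1.273, -11.071)
(-5.656, -15.071)
(-11.312, -20.727)
(-15.312, -27.656)

Derivation:
Executing turtle program step by step:
Start: pos=(9,-9), heading=90, pen down
RT 15: heading 90 -> 75
RT 15: heading 75 -> 60
REPEAT 4 [
  -- iteration 1/4 --
  RT 225: heading 60 -> 195
  FD 8: (9,-9) -> (1.273,-11.071) [heading=195, draw]
  RT 120: heading 195 -> 75
  -- iteration 2/4 --
  RT 225: heading 75 -> 210
  FD 8: (1.273,-11.071) -> (-5.656,-15.071) [heading=210, draw]
  RT 120: heading 210 -> 90
  -- iteration 3/4 --
  RT 225: heading 90 -> 225
  FD 8: (-5.656,-15.071) -> (-11.312,-20.727) [heading=225, draw]
  RT 120: heading 225 -> 105
  -- iteration 4/4 --
  RT 225: heading 105 -> 240
  FD 8: (-11.312,-20.727) -> (-15.312,-27.656) [heading=240, draw]
  RT 120: heading 240 -> 120
]
LT 30: heading 120 -> 150
LT 45: heading 150 -> 195
Final: pos=(-15.312,-27.656), heading=195, 4 segment(s) drawn
Waypoints (5 total):
(9, -9)
(1.273, -11.071)
(-5.656, -15.071)
(-11.312, -20.727)
(-15.312, -27.656)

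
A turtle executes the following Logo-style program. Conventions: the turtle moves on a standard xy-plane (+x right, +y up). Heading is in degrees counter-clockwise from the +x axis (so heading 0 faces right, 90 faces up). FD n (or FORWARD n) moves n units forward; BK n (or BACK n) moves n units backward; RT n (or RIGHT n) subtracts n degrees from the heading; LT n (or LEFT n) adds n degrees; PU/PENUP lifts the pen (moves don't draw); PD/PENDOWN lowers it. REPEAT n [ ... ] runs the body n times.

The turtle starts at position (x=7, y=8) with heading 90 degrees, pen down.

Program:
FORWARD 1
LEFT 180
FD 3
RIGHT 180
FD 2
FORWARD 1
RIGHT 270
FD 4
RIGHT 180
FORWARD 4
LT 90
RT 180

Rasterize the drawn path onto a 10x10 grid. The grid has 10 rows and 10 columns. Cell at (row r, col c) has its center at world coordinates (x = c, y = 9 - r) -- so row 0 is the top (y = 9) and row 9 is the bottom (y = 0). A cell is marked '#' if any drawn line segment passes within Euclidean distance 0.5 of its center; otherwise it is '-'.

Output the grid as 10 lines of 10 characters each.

Answer: ---#####--
-------#--
-------#--
-------#--
----------
----------
----------
----------
----------
----------

Derivation:
Segment 0: (7,8) -> (7,9)
Segment 1: (7,9) -> (7,6)
Segment 2: (7,6) -> (7,8)
Segment 3: (7,8) -> (7,9)
Segment 4: (7,9) -> (3,9)
Segment 5: (3,9) -> (7,9)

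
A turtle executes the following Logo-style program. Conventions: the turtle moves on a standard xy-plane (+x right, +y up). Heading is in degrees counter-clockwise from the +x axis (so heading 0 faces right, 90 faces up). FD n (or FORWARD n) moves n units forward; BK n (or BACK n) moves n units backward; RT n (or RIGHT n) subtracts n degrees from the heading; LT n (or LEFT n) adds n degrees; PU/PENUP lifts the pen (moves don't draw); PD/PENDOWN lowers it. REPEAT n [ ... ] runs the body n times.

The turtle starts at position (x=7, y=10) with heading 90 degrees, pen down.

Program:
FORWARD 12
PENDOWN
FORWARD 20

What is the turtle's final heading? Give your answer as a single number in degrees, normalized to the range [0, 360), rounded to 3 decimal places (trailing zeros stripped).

Answer: 90

Derivation:
Executing turtle program step by step:
Start: pos=(7,10), heading=90, pen down
FD 12: (7,10) -> (7,22) [heading=90, draw]
PD: pen down
FD 20: (7,22) -> (7,42) [heading=90, draw]
Final: pos=(7,42), heading=90, 2 segment(s) drawn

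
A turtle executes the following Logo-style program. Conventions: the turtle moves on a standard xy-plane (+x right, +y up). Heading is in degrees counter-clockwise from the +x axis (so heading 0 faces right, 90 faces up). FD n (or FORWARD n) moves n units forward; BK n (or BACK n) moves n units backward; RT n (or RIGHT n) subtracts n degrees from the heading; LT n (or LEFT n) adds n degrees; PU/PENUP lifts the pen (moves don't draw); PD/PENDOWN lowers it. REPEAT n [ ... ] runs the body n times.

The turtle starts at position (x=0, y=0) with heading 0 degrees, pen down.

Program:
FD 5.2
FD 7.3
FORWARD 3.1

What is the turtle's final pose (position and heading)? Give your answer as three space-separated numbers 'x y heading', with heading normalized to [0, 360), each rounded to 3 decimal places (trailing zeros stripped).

Answer: 15.6 0 0

Derivation:
Executing turtle program step by step:
Start: pos=(0,0), heading=0, pen down
FD 5.2: (0,0) -> (5.2,0) [heading=0, draw]
FD 7.3: (5.2,0) -> (12.5,0) [heading=0, draw]
FD 3.1: (12.5,0) -> (15.6,0) [heading=0, draw]
Final: pos=(15.6,0), heading=0, 3 segment(s) drawn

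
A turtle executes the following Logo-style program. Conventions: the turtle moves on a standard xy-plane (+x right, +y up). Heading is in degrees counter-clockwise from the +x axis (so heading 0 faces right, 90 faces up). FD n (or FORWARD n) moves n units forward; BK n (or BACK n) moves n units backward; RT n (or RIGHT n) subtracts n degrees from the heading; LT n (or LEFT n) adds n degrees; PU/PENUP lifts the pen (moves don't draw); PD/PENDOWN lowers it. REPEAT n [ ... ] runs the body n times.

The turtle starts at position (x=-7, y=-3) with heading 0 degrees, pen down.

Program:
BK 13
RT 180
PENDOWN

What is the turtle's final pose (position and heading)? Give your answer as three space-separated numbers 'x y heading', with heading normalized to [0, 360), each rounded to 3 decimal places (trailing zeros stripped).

Answer: -20 -3 180

Derivation:
Executing turtle program step by step:
Start: pos=(-7,-3), heading=0, pen down
BK 13: (-7,-3) -> (-20,-3) [heading=0, draw]
RT 180: heading 0 -> 180
PD: pen down
Final: pos=(-20,-3), heading=180, 1 segment(s) drawn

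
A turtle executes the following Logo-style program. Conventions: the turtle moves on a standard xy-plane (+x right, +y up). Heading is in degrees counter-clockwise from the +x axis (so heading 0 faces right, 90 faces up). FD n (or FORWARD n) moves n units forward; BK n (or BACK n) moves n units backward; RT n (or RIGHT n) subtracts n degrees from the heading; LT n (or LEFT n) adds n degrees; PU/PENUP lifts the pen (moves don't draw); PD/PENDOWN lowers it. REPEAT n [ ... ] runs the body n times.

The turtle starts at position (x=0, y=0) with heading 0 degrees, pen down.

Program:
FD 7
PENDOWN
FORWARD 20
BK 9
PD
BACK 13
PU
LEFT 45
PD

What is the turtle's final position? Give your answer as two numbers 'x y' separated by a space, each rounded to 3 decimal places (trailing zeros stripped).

Executing turtle program step by step:
Start: pos=(0,0), heading=0, pen down
FD 7: (0,0) -> (7,0) [heading=0, draw]
PD: pen down
FD 20: (7,0) -> (27,0) [heading=0, draw]
BK 9: (27,0) -> (18,0) [heading=0, draw]
PD: pen down
BK 13: (18,0) -> (5,0) [heading=0, draw]
PU: pen up
LT 45: heading 0 -> 45
PD: pen down
Final: pos=(5,0), heading=45, 4 segment(s) drawn

Answer: 5 0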